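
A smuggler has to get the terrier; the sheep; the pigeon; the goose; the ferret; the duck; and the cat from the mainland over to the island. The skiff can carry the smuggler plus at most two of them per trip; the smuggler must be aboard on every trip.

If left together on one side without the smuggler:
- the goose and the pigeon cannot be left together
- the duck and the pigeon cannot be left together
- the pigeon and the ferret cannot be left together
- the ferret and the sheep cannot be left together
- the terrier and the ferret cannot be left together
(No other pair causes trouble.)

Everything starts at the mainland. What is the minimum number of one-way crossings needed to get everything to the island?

Counting alone: the smuggler can take at most 2 across per trip to the island, so moving all 7 needs at least 4 loaded trips out, with a return between consecutive ones — at least 7 crossings.
The safety rule pushes this higher. Following every safe sequence of crossings, the most of the 7 that can be at the island as the skiff arrives there on crossing 7 is 6 — never all 7.
So no plan with fewer than 9 crossings exists, and this one achieves 9:
1. Smuggler goes to the island with the ferret and the pigeon.
2. Smuggler goes back to the mainland with the pigeon.
3. Smuggler goes to the island with the pigeon and the terrier.
4. Smuggler goes back to the mainland with the ferret.
5. Smuggler goes to the island with the cat and the sheep.
6. Smuggler goes back to the mainland alone.
7. Smuggler goes to the island with the duck and the goose.
8. Smuggler goes back to the mainland with the pigeon.
9. Smuggler goes to the island with the ferret and the pigeon.

9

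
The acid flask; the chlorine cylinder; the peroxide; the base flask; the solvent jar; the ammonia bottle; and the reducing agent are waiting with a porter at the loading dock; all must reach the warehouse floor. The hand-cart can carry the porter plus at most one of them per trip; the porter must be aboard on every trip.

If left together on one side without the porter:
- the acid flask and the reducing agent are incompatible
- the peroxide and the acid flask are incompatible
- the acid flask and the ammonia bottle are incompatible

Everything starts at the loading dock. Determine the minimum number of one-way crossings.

Following every safe sequence of crossings from the start, the most of the 7 that can be at the warehouse floor as the hand-cart arrives there on crossings 1, 3, 5, 7, 9 is 1, 2, 3, 4, 5 respectively; the best ever achieved is 5 of 7.
From crossing 11 on, no configuration arises that was not already reachable earlier: only 72 distinct safe configurations (who is on which side, and where the hand-cart is) can ever be reached, none of them has everyone across, and every continuation just revisits them. So no valid plan exists.

impossible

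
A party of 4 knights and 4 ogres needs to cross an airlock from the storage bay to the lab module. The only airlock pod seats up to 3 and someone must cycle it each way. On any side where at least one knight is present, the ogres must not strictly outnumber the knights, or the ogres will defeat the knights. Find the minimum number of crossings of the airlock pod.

9

Counting alone: each trip to the lab module takes at most 3 across and each return brings at least 1 back, so after t trips out (and t−1 returns) at most 3t − (t−1) of the 8 are across; that first reaches 8 at t = 4, so at least 7 crossings are needed.
The safety rule pushes this higher. Following every safe sequence of crossings, the most of the 8 that can be at the lab module as the airlock pod arrives there on crossing 7 is 7 — never all 8.
So no plan with fewer than 9 crossings exists, and this one achieves 9:
1. 2 ogres → the lab module.  (the storage bay: 4K 2O; the lab module: 0K 2O)
2. 1 ogre ← the storage bay.  (the storage bay: 4K 3O; the lab module: 0K 1O)
3. 3 ogres → the lab module.  (the storage bay: 4K 0O; the lab module: 0K 4O)
4. 1 ogre ← the storage bay.  (the storage bay: 4K 1O; the lab module: 0K 3O)
5. 3 knights → the lab module.  (the storage bay: 1K 1O; the lab module: 3K 3O)
6. 1 knight and 1 ogre ← the storage bay.  (the storage bay: 2K 2O; the lab module: 2K 2O)
7. 2 knights → the lab module.  (the storage bay: 0K 2O; the lab module: 4K 2O)
8. 1 ogre ← the storage bay.  (the storage bay: 0K 3O; the lab module: 4K 1O)
9. 3 ogres → the lab module.  (the storage bay: 0K 0O; the lab module: 4K 4O)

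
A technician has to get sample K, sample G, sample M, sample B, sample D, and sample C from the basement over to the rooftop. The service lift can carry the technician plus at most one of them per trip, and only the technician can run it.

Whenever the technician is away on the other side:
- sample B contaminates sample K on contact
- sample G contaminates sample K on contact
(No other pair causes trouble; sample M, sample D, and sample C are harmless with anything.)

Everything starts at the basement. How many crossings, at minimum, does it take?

Counting alone: the technician can take at most 1 across per trip to the rooftop, so moving all 6 needs at least 6 loaded trips out, with a return between consecutive ones — at least 11 crossings.
The safety rule pushes this higher. Following every safe sequence of crossings, the most of the 6 that can be at the rooftop as the service lift arrives there on crossing 11 is 5 — never all 6.
So no plan with fewer than 13 crossings exists, and this one achieves 13:
1. Technician goes to the rooftop with sample K.
2. Technician goes back to the basement alone.
3. Technician goes to the rooftop with sample G.
4. Technician goes back to the basement with sample K.
5. Technician goes to the rooftop with sample B.
6. Technician goes back to the basement alone.
7. Technician goes to the rooftop with sample M.
8. Technician goes back to the basement alone.
9. Technician goes to the rooftop with sample D.
10. Technician goes back to the basement alone.
11. Technician goes to the rooftop with sample C.
12. Technician goes back to the basement alone.
13. Technician goes to the rooftop with sample K.

13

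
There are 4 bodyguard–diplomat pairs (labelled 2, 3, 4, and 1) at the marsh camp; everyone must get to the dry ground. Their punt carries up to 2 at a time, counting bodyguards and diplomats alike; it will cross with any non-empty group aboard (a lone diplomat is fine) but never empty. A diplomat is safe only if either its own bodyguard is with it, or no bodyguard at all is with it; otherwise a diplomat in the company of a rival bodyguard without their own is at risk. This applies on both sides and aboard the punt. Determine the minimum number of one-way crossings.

Following every safe sequence of crossings from the start, the most of the 8 that can be at the dry ground as the punt arrives there on crossings 1, 3, 5 is 2, 3, 4 respectively; the best ever achieved is 4 of 8.
From crossing 7 on, no configuration arises that was not already reachable earlier: only 44 distinct safe configurations (who is on which side, and where the punt is) can ever be reached, none of them has everyone across, and every continuation just revisits them. So no valid plan exists.

impossible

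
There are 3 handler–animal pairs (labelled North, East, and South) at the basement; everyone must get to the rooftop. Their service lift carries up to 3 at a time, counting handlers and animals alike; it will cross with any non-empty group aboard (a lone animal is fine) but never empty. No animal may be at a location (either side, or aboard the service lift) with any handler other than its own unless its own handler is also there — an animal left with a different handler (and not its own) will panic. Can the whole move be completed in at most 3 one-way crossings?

Counting alone: each trip to the rooftop takes at most 3 across and each return brings at least 1 back, so after t trips out (and t−1 returns) at most 3t − (t−1) of the 6 are across; that first reaches 6 at t = 3, so at least 5 crossings are needed.
Since 3 < 5, 3 crossings cannot be enough. (The shortest complete plan in fact takes 5:)
1. animal North and handler North cross → the rooftop.
2. handler North crosses ← the basement.
3. handler East, handler North, and handler South cross → the rooftop.
4. animal North crosses ← the basement.
5. animal East, animal North, and animal South cross → the rooftop.

No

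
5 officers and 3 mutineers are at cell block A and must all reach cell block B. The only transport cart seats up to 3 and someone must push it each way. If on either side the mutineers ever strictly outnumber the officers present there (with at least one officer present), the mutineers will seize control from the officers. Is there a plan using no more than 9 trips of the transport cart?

Yes

Yes — this plan uses 7 crossings (≤ 9):
1. 2 mutineers → cell block B.  (cell block A: 5O 1M; cell block B: 0O 2M)
2. 1 mutineer ← cell block A.  (cell block A: 5O 2M; cell block B: 0O 1M)
3. 2 officers and 1 mutineer → cell block B.  (cell block A: 3O 1M; cell block B: 2O 2M)
4. 1 mutineer ← cell block A.  (cell block A: 3O 2M; cell block B: 2O 1M)
5. 1 officer and 2 mutineers → cell block B.  (cell block A: 2O 0M; cell block B: 3O 3M)
6. 1 mutineer ← cell block A.  (cell block A: 2O 1M; cell block B: 3O 2M)
7. 2 officers and 1 mutineer → cell block B.  (cell block A: 0O 0M; cell block B: 5O 3M)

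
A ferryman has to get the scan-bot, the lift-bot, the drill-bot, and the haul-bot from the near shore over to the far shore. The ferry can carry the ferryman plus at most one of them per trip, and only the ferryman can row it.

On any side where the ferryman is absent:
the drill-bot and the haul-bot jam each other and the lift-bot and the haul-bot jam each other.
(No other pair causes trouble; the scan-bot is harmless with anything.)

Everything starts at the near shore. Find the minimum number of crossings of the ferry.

9

Counting alone: the ferryman can take at most 1 across per trip to the far shore, so moving all 4 needs at least 4 loaded trips out, with a return between consecutive ones — at least 7 crossings.
The safety rule pushes this higher. Following every safe sequence of crossings, the most of the 4 that can be at the far shore as the ferry arrives there on crossing 7 is 3 — never all 4.
So no plan with fewer than 9 crossings exists, and this one achieves 9:
1. Ferryman goes to the far shore with the haul-bot.
2. Ferryman goes back to the near shore alone.
3. Ferryman goes to the far shore with the scan-bot.
4. Ferryman goes back to the near shore alone.
5. Ferryman goes to the far shore with the lift-bot.
6. Ferryman goes back to the near shore with the haul-bot.
7. Ferryman goes to the far shore with the drill-bot.
8. Ferryman goes back to the near shore alone.
9. Ferryman goes to the far shore with the haul-bot.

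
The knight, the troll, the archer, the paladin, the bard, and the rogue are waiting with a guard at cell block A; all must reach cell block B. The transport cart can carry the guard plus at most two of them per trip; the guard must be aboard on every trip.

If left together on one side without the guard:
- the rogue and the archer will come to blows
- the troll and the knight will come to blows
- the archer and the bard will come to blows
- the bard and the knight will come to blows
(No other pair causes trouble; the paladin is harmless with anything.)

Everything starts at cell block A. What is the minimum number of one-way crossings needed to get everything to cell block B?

Counting alone: the guard can take at most 2 across per trip to cell block B, so moving all 6 needs at least 3 loaded trips out, with a return between consecutive ones — at least 5 crossings.
The safety rule pushes this higher. Following every safe sequence of crossings, the most of the 6 that can be at cell block B as the transport cart arrives there on crossing 5 is 5 — never all 6.
So no plan with fewer than 7 crossings exists, and this one achieves 7:
1. Guard goes to cell block B with the archer and the knight.
2. Guard goes back to cell block A alone.
3. Guard goes to cell block B with the paladin and the troll.
4. Guard goes back to cell block A with the knight.
5. Guard goes to cell block B with the bard and the rogue.
6. Guard goes back to cell block A with the archer.
7. Guard goes to cell block B with the archer and the knight.

7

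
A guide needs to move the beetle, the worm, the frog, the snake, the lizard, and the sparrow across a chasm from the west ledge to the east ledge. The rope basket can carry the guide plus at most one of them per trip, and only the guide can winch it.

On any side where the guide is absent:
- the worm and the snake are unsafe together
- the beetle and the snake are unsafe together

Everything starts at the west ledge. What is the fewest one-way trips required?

13

Counting alone: the guide can take at most 1 across per trip to the east ledge, so moving all 6 needs at least 6 loaded trips out, with a return between consecutive ones — at least 11 crossings.
The safety rule pushes this higher. Following every safe sequence of crossings, the most of the 6 that can be at the east ledge as the rope basket arrives there on crossing 11 is 5 — never all 6.
So no plan with fewer than 13 crossings exists, and this one achieves 13:
1. Guide goes to the east ledge with the snake.
2. Guide goes back to the west ledge alone.
3. Guide goes to the east ledge with the beetle.
4. Guide goes back to the west ledge with the snake.
5. Guide goes to the east ledge with the worm.
6. Guide goes back to the west ledge alone.
7. Guide goes to the east ledge with the frog.
8. Guide goes back to the west ledge alone.
9. Guide goes to the east ledge with the lizard.
10. Guide goes back to the west ledge alone.
11. Guide goes to the east ledge with the sparrow.
12. Guide goes back to the west ledge alone.
13. Guide goes to the east ledge with the snake.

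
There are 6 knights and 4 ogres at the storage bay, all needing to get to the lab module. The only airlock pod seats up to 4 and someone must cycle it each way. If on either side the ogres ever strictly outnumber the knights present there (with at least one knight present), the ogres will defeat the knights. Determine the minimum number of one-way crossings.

Counting alone: each trip to the lab module takes at most 4 across and each return brings at least 1 back, so after t trips out (and t−1 returns) at most 4t − (t−1) of the 10 are across; that first reaches 10 at t = 3, so at least 5 crossings are needed.
The plan below uses exactly 5 crossings, so it is optimal:
1. 4 ogres → the lab module.  (the storage bay: 6K 0O; the lab module: 0K 4O)
2. 1 ogre ← the storage bay.  (the storage bay: 6K 1O; the lab module: 0K 3O)
3. 4 knights → the lab module.  (the storage bay: 2K 1O; the lab module: 4K 3O)
4. 1 ogre ← the storage bay.  (the storage bay: 2K 2O; the lab module: 4K 2O)
5. 2 knights and 2 ogres → the lab module.  (the storage bay: 0K 0O; the lab module: 6K 4O)

5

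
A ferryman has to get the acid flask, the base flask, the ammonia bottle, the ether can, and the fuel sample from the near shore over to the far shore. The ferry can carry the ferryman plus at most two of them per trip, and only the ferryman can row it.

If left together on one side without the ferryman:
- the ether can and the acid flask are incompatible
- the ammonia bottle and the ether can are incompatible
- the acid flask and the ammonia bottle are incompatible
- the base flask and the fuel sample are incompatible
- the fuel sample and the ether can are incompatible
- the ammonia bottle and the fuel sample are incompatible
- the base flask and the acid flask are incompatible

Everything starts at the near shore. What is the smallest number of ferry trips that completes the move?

impossible

Whatever the first load, the items left behind include a forbidden pair without the ferryman. No opening move is safe, so no plan exists.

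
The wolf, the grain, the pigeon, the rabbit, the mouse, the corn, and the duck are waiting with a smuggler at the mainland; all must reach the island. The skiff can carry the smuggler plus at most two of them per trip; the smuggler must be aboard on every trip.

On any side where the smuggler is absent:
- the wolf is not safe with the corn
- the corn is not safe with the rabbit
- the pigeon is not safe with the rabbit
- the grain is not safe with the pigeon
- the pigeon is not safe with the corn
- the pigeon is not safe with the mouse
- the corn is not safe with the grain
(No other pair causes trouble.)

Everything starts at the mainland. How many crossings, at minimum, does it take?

Counting alone: the smuggler can take at most 2 across per trip to the island, so moving all 7 needs at least 4 loaded trips out, with a return between consecutive ones — at least 7 crossings.
The safety rule pushes this higher. Following every safe sequence of crossings, the most of the 7 that can be at the island as the skiff arrives there on crossings 7, 9 is 5, 6 respectively — never all 7.
So no plan with fewer than 11 crossings exists, and this one achieves 11:
1. Smuggler goes to the island with the corn and the pigeon.  [the mainland: the duck, the grain, the mouse, the rabbit, the wolf | the island: the corn, the pigeon]
2. Smuggler goes back to the mainland with the pigeon.  [the mainland: the duck, the grain, the mouse, the pigeon, the rabbit, the wolf | the island: the corn]
3. Smuggler goes to the island with the pigeon and the wolf.  [the mainland: the duck, the grain, the mouse, the rabbit | the island: the corn, the pigeon, the wolf]
4. Smuggler goes back to the mainland with the corn.  [the mainland: the corn, the duck, the grain, the mouse, the rabbit | the island: the pigeon, the wolf]
5. Smuggler goes to the island with the grain and the rabbit.  [the mainland: the corn, the duck, the mouse | the island: the grain, the pigeon, the rabbit, the wolf]
6. Smuggler goes back to the mainland with the pigeon.  [the mainland: the corn, the duck, the mouse, the pigeon | the island: the grain, the rabbit, the wolf]
7. Smuggler goes to the island with the mouse and the pigeon.  [the mainland: the corn, the duck | the island: the grain, the mouse, the pigeon, the rabbit, the wolf]
8. Smuggler goes back to the mainland with the pigeon.  [the mainland: the corn, the duck, the pigeon | the island: the grain, the mouse, the rabbit, the wolf]
9. Smuggler goes to the island with the duck and the pigeon.  [the mainland: the corn | the island: the duck, the grain, the mouse, the pigeon, the rabbit, the wolf]
10. Smuggler goes back to the mainland with the pigeon.  [the mainland: the corn, the pigeon | the island: the duck, the grain, the mouse, the rabbit, the wolf]
11. Smuggler goes to the island with the corn and the pigeon.  [the mainland: — | the island: the corn, the duck, the grain, the mouse, the pigeon, the rabbit, the wolf]

11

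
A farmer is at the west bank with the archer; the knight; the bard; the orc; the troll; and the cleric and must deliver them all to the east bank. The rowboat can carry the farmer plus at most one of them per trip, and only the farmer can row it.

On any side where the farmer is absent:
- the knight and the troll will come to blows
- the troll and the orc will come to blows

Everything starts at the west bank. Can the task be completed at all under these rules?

Yes

1. Farmer goes to the east bank with the troll.
2. Farmer goes back to the west bank alone.
3. Farmer goes to the east bank with the archer.
4. Farmer goes back to the west bank alone.
5. Farmer goes to the east bank with the knight.
6. Farmer goes back to the west bank with the troll.
7. Farmer goes to the east bank with the orc.
8. Farmer goes back to the west bank alone.
9. Farmer goes to the east bank with the bard.
10. Farmer goes back to the west bank alone.
11. Farmer goes to the east bank with the cleric.
12. Farmer goes back to the west bank alone.
13. Farmer goes to the east bank with the troll.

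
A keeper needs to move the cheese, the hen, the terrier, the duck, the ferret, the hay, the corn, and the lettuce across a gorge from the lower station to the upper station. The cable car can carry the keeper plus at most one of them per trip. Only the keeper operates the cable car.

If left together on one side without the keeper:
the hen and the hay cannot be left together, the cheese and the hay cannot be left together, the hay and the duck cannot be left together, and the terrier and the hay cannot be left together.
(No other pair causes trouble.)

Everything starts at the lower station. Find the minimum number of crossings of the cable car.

impossible

Following every safe sequence of crossings from the start, the most of the 8 that can be at the upper station as the cable car arrives there on crossings 1, 3, 5, 7, 9 is 1, 2, 3, 4, 5 respectively; the best ever achieved is 5 of 8.
From crossing 11 on, no configuration arises that was not already reachable earlier: only 88 distinct safe configurations (who is on which side, and where the cable car is) can ever be reached, none of them has everyone across, and every continuation just revisits them. So no valid plan exists.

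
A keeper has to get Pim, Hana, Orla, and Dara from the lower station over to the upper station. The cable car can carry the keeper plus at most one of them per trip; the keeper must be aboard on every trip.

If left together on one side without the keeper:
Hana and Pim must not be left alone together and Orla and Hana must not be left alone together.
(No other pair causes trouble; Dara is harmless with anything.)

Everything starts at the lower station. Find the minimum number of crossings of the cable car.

9

Counting alone: the keeper can take at most 1 across per trip to the upper station, so moving all 4 needs at least 4 loaded trips out, with a return between consecutive ones — at least 7 crossings.
The safety rule pushes this higher. Following every safe sequence of crossings, the most of the 4 that can be at the upper station as the cable car arrives there on crossing 7 is 3 — never all 4.
So no plan with fewer than 9 crossings exists, and this one achieves 9:
1. Keeper goes to the upper station with Hana.
2. Keeper goes back to the lower station alone.
3. Keeper goes to the upper station with Pim.
4. Keeper goes back to the lower station with Hana.
5. Keeper goes to the upper station with Orla.
6. Keeper goes back to the lower station alone.
7. Keeper goes to the upper station with Dara.
8. Keeper goes back to the lower station alone.
9. Keeper goes to the upper station with Hana.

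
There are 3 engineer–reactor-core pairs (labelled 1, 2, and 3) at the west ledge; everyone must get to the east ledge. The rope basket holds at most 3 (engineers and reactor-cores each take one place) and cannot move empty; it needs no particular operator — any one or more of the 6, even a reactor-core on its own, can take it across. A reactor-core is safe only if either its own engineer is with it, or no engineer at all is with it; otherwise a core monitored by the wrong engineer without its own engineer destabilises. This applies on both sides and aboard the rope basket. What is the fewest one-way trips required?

Counting alone: each trip to the east ledge takes at most 3 across and each return brings at least 1 back, so after t trips out (and t−1 returns) at most 3t − (t−1) of the 6 are across; that first reaches 6 at t = 3, so at least 5 crossings are needed.
The plan below uses exactly 5 crossings, so it is optimal:
1. engineer 1 and reactor-core 1 cross → the east ledge.
2. engineer 1 crosses ← the west ledge.
3. engineer 1, engineer 2, and engineer 3 cross → the east ledge.
4. reactor-core 1 crosses ← the west ledge.
5. reactor-core 1, reactor-core 2, and reactor-core 3 cross → the east ledge.

5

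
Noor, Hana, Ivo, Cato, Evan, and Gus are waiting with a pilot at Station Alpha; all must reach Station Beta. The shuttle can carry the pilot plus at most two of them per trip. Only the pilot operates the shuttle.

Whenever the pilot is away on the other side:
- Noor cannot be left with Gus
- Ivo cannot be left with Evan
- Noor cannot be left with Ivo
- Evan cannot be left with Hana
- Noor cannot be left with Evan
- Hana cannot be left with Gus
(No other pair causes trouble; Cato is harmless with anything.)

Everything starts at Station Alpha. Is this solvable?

Whatever the first load, the items left behind include a forbidden pair without the pilot. No opening move is safe, so no plan exists.

No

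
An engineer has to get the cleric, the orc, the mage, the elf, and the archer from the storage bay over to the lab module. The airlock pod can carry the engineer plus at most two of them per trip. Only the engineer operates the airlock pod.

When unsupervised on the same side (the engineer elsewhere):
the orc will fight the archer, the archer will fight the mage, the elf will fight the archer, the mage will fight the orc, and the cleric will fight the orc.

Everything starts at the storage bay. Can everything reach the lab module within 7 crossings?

Yes — this plan uses 7 crossings (≤ 7):
1. Engineer goes to the lab module with the archer and the orc.
2. Engineer goes back to the storage bay with the orc.
3. Engineer goes to the lab module with the cleric and the orc.
4. Engineer goes back to the storage bay with the orc.
5. Engineer goes to the lab module with the elf and the mage.
6. Engineer goes back to the storage bay with the archer.
7. Engineer goes to the lab module with the archer and the orc.

Yes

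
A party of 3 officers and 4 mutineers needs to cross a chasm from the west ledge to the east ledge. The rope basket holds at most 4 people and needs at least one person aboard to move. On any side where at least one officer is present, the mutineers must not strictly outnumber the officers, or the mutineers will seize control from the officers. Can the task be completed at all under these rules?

The mutineers already outnumber the officers at the west ledge before anyone moves, so the starting position itself is disallowed.

No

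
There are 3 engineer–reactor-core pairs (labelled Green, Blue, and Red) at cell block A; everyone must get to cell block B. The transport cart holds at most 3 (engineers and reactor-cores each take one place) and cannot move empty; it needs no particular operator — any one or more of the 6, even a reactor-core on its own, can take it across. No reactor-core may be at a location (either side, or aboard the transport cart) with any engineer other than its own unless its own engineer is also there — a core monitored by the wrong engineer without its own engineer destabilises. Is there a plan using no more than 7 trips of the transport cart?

Yes — this plan uses 5 crossings (≤ 7):
1. engineer Green and reactor-core Green cross → cell block B.
2. engineer Green crosses ← cell block A.
3. engineer Blue, engineer Green, and engineer Red cross → cell block B.
4. reactor-core Green crosses ← cell block A.
5. reactor-core Blue, reactor-core Green, and reactor-core Red cross → cell block B.

Yes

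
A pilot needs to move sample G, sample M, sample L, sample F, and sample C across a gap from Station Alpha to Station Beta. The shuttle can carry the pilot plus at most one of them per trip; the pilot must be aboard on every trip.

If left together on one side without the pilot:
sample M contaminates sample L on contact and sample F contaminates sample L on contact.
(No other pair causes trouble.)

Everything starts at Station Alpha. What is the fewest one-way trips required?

11

Counting alone: the pilot can take at most 1 across per trip to Station Beta, so moving all 5 needs at least 5 loaded trips out, with a return between consecutive ones — at least 9 crossings.
The safety rule pushes this higher. Following every safe sequence of crossings, the most of the 5 that can be at Station Beta as the shuttle arrives there on crossing 9 is 4 — never all 5.
So no plan with fewer than 11 crossings exists, and this one achieves 11:
1. Pilot goes to Station Beta with sample L.  [Station Alpha: sample C, sample F, sample G, sample M | Station Beta: sample L]
2. Pilot goes back to Station Alpha alone.  [Station Alpha: sample C, sample F, sample G, sample M | Station Beta: sample L]
3. Pilot goes to Station Beta with sample G.  [Station Alpha: sample C, sample F, sample M | Station Beta: sample G, sample L]
4. Pilot goes back to Station Alpha alone.  [Station Alpha: sample C, sample F, sample M | Station Beta: sample G, sample L]
5. Pilot goes to Station Beta with sample M.  [Station Alpha: sample C, sample F | Station Beta: sample G, sample L, sample M]
6. Pilot goes back to Station Alpha with sample L.  [Station Alpha: sample C, sample F, sample L | Station Beta: sample G, sample M]
7. Pilot goes to Station Beta with sample F.  [Station Alpha: sample C, sample L | Station Beta: sample F, sample G, sample M]
8. Pilot goes back to Station Alpha alone.  [Station Alpha: sample C, sample L | Station Beta: sample F, sample G, sample M]
9. Pilot goes to Station Beta with sample C.  [Station Alpha: sample L | Station Beta: sample C, sample F, sample G, sample M]
10. Pilot goes back to Station Alpha alone.  [Station Alpha: sample L | Station Beta: sample C, sample F, sample G, sample M]
11. Pilot goes to Station Beta with sample L.  [Station Alpha: — | Station Beta: sample C, sample F, sample G, sample L, sample M]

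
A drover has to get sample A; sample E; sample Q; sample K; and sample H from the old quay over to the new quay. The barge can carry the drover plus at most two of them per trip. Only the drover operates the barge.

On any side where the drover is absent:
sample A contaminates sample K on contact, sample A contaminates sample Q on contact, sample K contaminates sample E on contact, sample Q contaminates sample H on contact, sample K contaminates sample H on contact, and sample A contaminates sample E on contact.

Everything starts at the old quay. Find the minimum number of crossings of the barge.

Whatever the first load, the items left behind include a forbidden pair without the drover. No opening move is safe, so no plan exists.

impossible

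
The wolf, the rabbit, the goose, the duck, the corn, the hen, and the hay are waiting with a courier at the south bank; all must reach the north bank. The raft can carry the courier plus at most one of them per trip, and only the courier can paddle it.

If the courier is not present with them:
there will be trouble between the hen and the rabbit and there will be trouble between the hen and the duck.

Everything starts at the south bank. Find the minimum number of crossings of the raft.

15

Counting alone: the courier can take at most 1 across per trip to the north bank, so moving all 7 needs at least 7 loaded trips out, with a return between consecutive ones — at least 13 crossings.
The safety rule pushes this higher. Following every safe sequence of crossings, the most of the 7 that can be at the north bank as the raft arrives there on crossing 13 is 6 — never all 7.
So no plan with fewer than 15 crossings exists, and this one achieves 15:
1. Courier goes to the north bank with the hen.
2. Courier goes back to the south bank alone.
3. Courier goes to the north bank with the wolf.
4. Courier goes back to the south bank alone.
5. Courier goes to the north bank with the rabbit.
6. Courier goes back to the south bank with the hen.
7. Courier goes to the north bank with the duck.
8. Courier goes back to the south bank alone.
9. Courier goes to the north bank with the goose.
10. Courier goes back to the south bank alone.
11. Courier goes to the north bank with the corn.
12. Courier goes back to the south bank alone.
13. Courier goes to the north bank with the hay.
14. Courier goes back to the south bank alone.
15. Courier goes to the north bank with the hen.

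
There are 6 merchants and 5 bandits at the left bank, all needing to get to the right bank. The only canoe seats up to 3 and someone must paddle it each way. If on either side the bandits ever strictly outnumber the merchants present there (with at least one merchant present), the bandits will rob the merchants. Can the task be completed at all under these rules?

1. 3 bandits → the right bank.  (the left bank: 6M 2B; the right bank: 0M 3B)
2. 1 bandit ← the left bank.  (the left bank: 6M 3B; the right bank: 0M 2B)
3. 3 merchants → the right bank.  (the left bank: 3M 3B; the right bank: 3M 2B)
4. 1 merchant ← the left bank.  (the left bank: 4M 3B; the right bank: 2M 2B)
5. 2 merchants and 1 bandit → the right bank.  (the left bank: 2M 2B; the right bank: 4M 3B)
6. 1 merchant ← the left bank.  (the left bank: 3M 2B; the right bank: 3M 3B)
7. 2 merchants and 1 bandit → the right bank.  (the left bank: 1M 1B; the right bank: 5M 4B)
8. 1 merchant ← the left bank.  (the left bank: 2M 1B; the right bank: 4M 4B)
9. 2 merchants and 1 bandit → the right bank.  (the left bank: 0M 0B; the right bank: 6M 5B)

Yes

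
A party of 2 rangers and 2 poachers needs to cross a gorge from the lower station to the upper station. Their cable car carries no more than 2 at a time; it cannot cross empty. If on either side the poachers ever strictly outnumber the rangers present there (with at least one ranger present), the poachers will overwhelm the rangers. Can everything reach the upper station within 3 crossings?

Counting alone: each trip to the upper station takes at most 2 across and each return brings at least 1 back, so after t trips out (and t−1 returns) at most 2t − (t−1) of the 4 are across; that first reaches 4 at t = 3, so at least 5 crossings are needed.
Since 3 < 5, 3 crossings cannot be enough. (The shortest complete plan in fact takes 5:)
1. 2 poachers → the upper station.  (the lower station: 2R 0P; the upper station: 0R 2P)
2. 1 poacher ← the lower station.  (the lower station: 2R 1P; the upper station: 0R 1P)
3. 2 rangers → the upper station.  (the lower station: 0R 1P; the upper station: 2R 1P)
4. 1 poacher ← the lower station.  (the lower station: 0R 2P; the upper station: 2R 0P)
5. 2 poachers → the upper station.  (the lower station: 0R 0P; the upper station: 2R 2P)

No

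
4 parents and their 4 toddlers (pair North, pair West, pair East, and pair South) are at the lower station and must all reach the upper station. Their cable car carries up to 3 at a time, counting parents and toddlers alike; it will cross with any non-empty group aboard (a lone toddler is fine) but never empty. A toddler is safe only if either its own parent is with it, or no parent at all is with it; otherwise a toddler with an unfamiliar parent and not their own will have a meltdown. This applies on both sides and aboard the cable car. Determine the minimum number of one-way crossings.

9

Counting alone: each trip to the upper station takes at most 3 across and each return brings at least 1 back, so after t trips out (and t−1 returns) at most 3t − (t−1) of the 8 are across; that first reaches 8 at t = 4, so at least 7 crossings are needed.
The safety rule pushes this higher. Following every safe sequence of crossings, the most of the 8 that can be at the upper station as the cable car arrives there on crossing 7 is 7 — never all 8.
So no plan with fewer than 9 crossings exists, and this one achieves 9:
1. parent North and toddler North cross → the upper station.
2. parent North crosses ← the lower station.
3. parent North, parent West, and toddler West cross → the upper station.
4. parent North and toddler North cross ← the lower station.
5. parent East, parent North, and parent South cross → the upper station.
6. toddler West crosses ← the lower station.
7. toddler North and toddler West cross → the upper station.
8. toddler North crosses ← the lower station.
9. toddler East, toddler North, and toddler South cross → the upper station.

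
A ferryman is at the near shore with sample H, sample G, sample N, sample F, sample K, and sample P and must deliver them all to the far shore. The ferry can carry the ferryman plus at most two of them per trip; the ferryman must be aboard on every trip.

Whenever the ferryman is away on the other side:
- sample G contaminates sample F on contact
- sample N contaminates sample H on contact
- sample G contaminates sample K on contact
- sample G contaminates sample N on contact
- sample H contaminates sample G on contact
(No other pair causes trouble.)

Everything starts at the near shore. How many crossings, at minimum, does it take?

9

Counting alone: the ferryman can take at most 2 across per trip to the far shore, so moving all 6 needs at least 3 loaded trips out, with a return between consecutive ones — at least 5 crossings.
The safety rule pushes this higher. Following every safe sequence of crossings, the most of the 6 that can be at the far shore as the ferry arrives there on crossings 5, 7 is 4, 5 respectively — never all 6.
So no plan with fewer than 9 crossings exists, and this one achieves 9:
1. Ferryman goes to the far shore with sample G and sample H.
2. Ferryman goes back to the near shore with sample H.
3. Ferryman goes to the far shore with sample F and sample H.
4. Ferryman goes back to the near shore with sample G.
5. Ferryman goes to the far shore with sample G and sample K.
6. Ferryman goes back to the near shore with sample G.
7. Ferryman goes to the far shore with sample G and sample P.
8. Ferryman goes back to the near shore with sample G.
9. Ferryman goes to the far shore with sample G and sample N.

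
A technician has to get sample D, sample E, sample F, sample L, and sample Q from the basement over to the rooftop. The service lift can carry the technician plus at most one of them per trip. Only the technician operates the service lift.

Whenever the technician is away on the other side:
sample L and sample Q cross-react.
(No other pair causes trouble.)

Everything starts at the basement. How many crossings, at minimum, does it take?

Counting alone: the technician can take at most 1 across per trip to the rooftop, so moving all 5 needs at least 5 loaded trips out, with a return between consecutive ones — at least 9 crossings.
The plan below uses exactly 9 crossings, so it is optimal:
1. Technician goes to the rooftop with sample L.  [the basement: sample D, sample E, sample F, sample Q | the rooftop: sample L]
2. Technician goes back to the basement alone.  [the basement: sample D, sample E, sample F, sample Q | the rooftop: sample L]
3. Technician goes to the rooftop with sample D.  [the basement: sample E, sample F, sample Q | the rooftop: sample D, sample L]
4. Technician goes back to the basement alone.  [the basement: sample E, sample F, sample Q | the rooftop: sample D, sample L]
5. Technician goes to the rooftop with sample E.  [the basement: sample F, sample Q | the rooftop: sample D, sample E, sample L]
6. Technician goes back to the basement alone.  [the basement: sample F, sample Q | the rooftop: sample D, sample E, sample L]
7. Technician goes to the rooftop with sample F.  [the basement: sample Q | the rooftop: sample D, sample E, sample F, sample L]
8. Technician goes back to the basement alone.  [the basement: sample Q | the rooftop: sample D, sample E, sample F, sample L]
9. Technician goes to the rooftop with sample Q.  [the basement: — | the rooftop: sample D, sample E, sample F, sample L, sample Q]

9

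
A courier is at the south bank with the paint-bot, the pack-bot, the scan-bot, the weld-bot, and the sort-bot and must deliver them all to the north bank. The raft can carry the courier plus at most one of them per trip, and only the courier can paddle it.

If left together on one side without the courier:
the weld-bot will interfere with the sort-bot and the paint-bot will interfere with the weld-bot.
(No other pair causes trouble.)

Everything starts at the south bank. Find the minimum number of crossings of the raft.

11

Counting alone: the courier can take at most 1 across per trip to the north bank, so moving all 5 needs at least 5 loaded trips out, with a return between consecutive ones — at least 9 crossings.
The safety rule pushes this higher. Following every safe sequence of crossings, the most of the 5 that can be at the north bank as the raft arrives there on crossing 9 is 4 — never all 5.
So no plan with fewer than 11 crossings exists, and this one achieves 11:
1. Courier goes to the north bank with the weld-bot.
2. Courier goes back to the south bank alone.
3. Courier goes to the north bank with the paint-bot.
4. Courier goes back to the south bank with the weld-bot.
5. Courier goes to the north bank with the sort-bot.
6. Courier goes back to the south bank alone.
7. Courier goes to the north bank with the pack-bot.
8. Courier goes back to the south bank alone.
9. Courier goes to the north bank with the scan-bot.
10. Courier goes back to the south bank alone.
11. Courier goes to the north bank with the weld-bot.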